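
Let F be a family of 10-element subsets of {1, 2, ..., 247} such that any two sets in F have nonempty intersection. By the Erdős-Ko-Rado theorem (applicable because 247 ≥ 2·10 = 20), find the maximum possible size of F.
max |F| = C(246, 9) = 7840662620493780

The Erdős-Ko-Rado theorem states: for n ≥ 2k, an intersecting family of k-subsets of an n-element set has size at most C(n − 1, k − 1), with equality for 'star' families {A ⊆ [n] : |A| = k, i ∈ A} (fix an element i). For n = 247, k = 10: C(246, 9) = 7840662620493780.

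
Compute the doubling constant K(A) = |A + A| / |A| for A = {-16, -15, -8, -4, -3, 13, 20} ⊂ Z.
K = |A + A| / |A| = 26/7

Enumerate A + A = {a + b : a, b ∈ A}. With |A| = 7, there are |A|^2 = 49 ordered sum pairs; collecting distinct values, A + A = {-32, -31, -30, -24, -23, -20, -19, -18, -16, -12, -11, -8, -7, -6, -3, -2, 4, 5, 9, 10, 12, 16, 17, 26, 33, 40}, so |A + A| = 26. Thus K = 26/7. For comparison, the minimum possible |A + A| over all 7-element sets is 2·7 − 1 = 13 (so min K = 13/7), attained only by arithmetic progressions.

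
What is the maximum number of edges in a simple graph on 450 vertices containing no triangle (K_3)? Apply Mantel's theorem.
ex(450, K_3) = ⌊450^2/4⌋ = 50625

Mantel (1907): a triangle-free graph on n vertices has at most ⌊n^2/4⌋ edges, with equality for the complete bipartite graph K_{⌊n/2⌋, ⌈n/2⌉}. For n = 450: ⌊450^2/4⌋ = ⌊202500/4⌋ = 50625. The extremal graph is K_{225, 225}, which has 225·225 = 50625 edges.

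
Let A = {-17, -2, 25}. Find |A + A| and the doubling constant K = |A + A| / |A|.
K = |A + A| / |A| = 6/3 = 2

Enumerate A + A = {a + b : a, b ∈ A}. With |A| = 3, there are |A|^2 = 9 ordered sum pairs; collecting distinct values, A + A = {-34, -19, -4, 8, 23, 50}, so |A + A| = 6. Thus K = 6/3 = 2. For comparison, the minimum possible |A + A| over all 3-element sets is 2·3 − 1 = 5 (so min K = 5/3), attained only by arithmetic progressions.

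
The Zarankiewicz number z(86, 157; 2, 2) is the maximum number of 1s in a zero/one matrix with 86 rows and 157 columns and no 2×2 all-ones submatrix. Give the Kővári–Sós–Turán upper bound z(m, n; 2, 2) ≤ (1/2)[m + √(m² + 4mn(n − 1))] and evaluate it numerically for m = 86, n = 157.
z(86, 157; 2, 2) ≤ (1/2)[86 + √(86² + 4·86·157·156)] = (1/2)[86 + √8432644] = 1494.9508

Kővári–Sós–Turán: let r_1, ..., r_86 be the row sums and z = Σ r_i the total number of 1s. Each pair of columns can share at most one row with both entries 1 (else a 2×2 all-ones block appears), so Σ_i C(r_i, 2) ≤ C(157, 2) = 12246. By convexity Σ_i C(r_i, 2) ≥ 86·C(z/86, 2) = z(z − 86)/(2·86), giving z² − 86z − 86·157·156 ≤ 0 and hence z ≤ (1/2)[86 + √(7396 + 4·2106312)] = (1/2)[86 + √8432644] ≈ (1/2)(86 + 2903.9015) = 1494.9508.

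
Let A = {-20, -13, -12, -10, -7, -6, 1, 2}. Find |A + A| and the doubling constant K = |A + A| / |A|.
K = |A + A| / |A| = 28/8 = 7/2

Enumerate A + A = {a + b : a, b ∈ A}. With |A| = 8, there are |A|^2 = 64 ordered sum pairs; collecting distinct values, A + A = {-40, -33, -32, -30, -27, -26, -25, -24, -23, -22, -20, -19, -18, -17, -16, -14, -13, -12, -11, -10, -9, -8, -6, -5, -4, 2, 3, 4}, so |A + A| = 28. Thus K = 28/8 = 7/2. For comparison, the minimum possible |A + A| over all 8-element sets is 2·8 − 1 = 15 (so min K = 15/8), attained only by arithmetic progressions.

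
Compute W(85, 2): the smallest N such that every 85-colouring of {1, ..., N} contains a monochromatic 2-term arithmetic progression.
W(85, 2) = 85 + 1 = 86

A 2-term AP is any pair of integers, so a monochromatic 2-AP exists iff some colour is used at least twice. With 85 colours, the colouring i ↦ i on {1, ..., 85} uses each colour once, avoiding any monochromatic pair, so W(85, 2) > 85. For {1, ..., 86}, pigeonhole forces two integers of the same colour, which form a monochromatic 2-AP. Hence W(85, 2) = 86.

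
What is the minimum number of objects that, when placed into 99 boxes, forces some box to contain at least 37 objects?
n = (37 − 1)·99 + 1 = 3565

By the generalised pigeonhole principle, to guarantee some box contains ≥ r objects we need more than (r − 1) · k objects total. Threshold: n = (r − 1) · k + 1. With r = 37 and k = 99: n = 36 · 99 + 1 = 3564 + 1 = 3565. For n = 3564 = 36 · 99, we can put exactly 36 objects in every box, avoiding 37 in any single one — so 3565 is tight.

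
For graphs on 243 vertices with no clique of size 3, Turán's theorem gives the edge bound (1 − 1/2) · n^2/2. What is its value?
Turán density bound = (1/2) · 243^2/2 = 59049/4 ≈ 14762.25

Turán's theorem: ex(n, K_{r+1}) is achieved by the complete r-partite Turán graph T(n, r) with parts as balanced as possible, and is at most (1 − 1/r) · n^2/2. For r = 2, n = 243: the density bound is (1/2) · 59049/2 = 59049/4 ≈ 14762.25. The integer-valued extremum is e(T(243, 2)) = 14762, which is strictly less than the density bound 59049/4 since 2 ∤ 243 (the parts of T(243, 2) cannot all be equal).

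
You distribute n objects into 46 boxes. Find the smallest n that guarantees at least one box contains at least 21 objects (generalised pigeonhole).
n = (21 − 1)·46 + 1 = 921

By the generalised pigeonhole principle, to guarantee some box contains ≥ r objects we need more than (r − 1) · k objects total. Threshold: n = (r − 1) · k + 1. With r = 21 and k = 46: n = 20 · 46 + 1 = 920 + 1 = 921. For n = 920 = 20 · 46, we can put exactly 20 objects in every box, avoiding 21 in any single one — so 921 is tight.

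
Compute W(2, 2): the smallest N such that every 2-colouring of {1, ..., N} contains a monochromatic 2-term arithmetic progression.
W(2, 2) = 2 + 1 = 3

A 2-term AP is any pair of integers, so a monochromatic 2-AP exists iff some colour is used at least twice. With 2 colours, the colouring i ↦ i on {1, ..., 2} uses each colour once, avoiding any monochromatic pair, so W(2, 2) > 2. For {1, ..., 3}, pigeonhole forces two integers of the same colour, which form a monochromatic 2-AP. Hence W(2, 2) = 3.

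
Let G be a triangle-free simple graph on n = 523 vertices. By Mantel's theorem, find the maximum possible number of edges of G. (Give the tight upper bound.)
ex(523, K_3) = ⌊523^2/4⌋ = 68382

Mantel (1907): a triangle-free graph on n vertices has at most ⌊n^2/4⌋ edges, with equality for the complete bipartite graph K_{⌊n/2⌋, ⌈n/2⌉}. For n = 523: ⌊523^2/4⌋ = ⌊273529/4⌋ = 68382. The extremal graph is K_{261, 262}, which has 261·262 = 68382 edges.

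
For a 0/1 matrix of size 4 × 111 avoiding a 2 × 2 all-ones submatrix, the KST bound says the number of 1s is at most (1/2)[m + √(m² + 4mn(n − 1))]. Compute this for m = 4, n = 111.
z(4, 111; 2, 2) ≤ (1/2)[4 + √(4² + 4·4·111·110)] = (1/2)[4 + √195376] = 223.0068

Kővári–Sós–Turán: let r_1, ..., r_4 be the row sums and z = Σ r_i the total number of 1s. Each pair of columns can share at most one row with both entries 1 (else a 2×2 all-ones block appears), so Σ_i C(r_i, 2) ≤ C(111, 2) = 6105. By convexity Σ_i C(r_i, 2) ≥ 4·C(z/4, 2) = z(z − 4)/(2·4), giving z² − 4z − 4·111·110 ≤ 0 and hence z ≤ (1/2)[4 + √(16 + 4·48840)] = (1/2)[4 + √195376] ≈ (1/2)(4 + 442.0136) = 223.0068.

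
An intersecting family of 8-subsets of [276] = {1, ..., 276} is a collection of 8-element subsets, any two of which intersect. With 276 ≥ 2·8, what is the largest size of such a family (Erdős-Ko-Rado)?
max |F| = C(275, 7) = 21850913927700

Erdős-Ko-Rado (1961): when n ≥ 2k, max |F| = C(n−1, k−1). The bound is attained by the star {A : i ∈ A} for any fixed i ∈ [n]. Here C(276−1, 8−1) = C(275, 7) = 21850913927700.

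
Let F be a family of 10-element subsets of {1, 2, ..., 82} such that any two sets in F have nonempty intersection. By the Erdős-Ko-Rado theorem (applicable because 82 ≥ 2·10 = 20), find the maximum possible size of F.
max |F| = C(81, 9) = 260887834350

The Erdős-Ko-Rado theorem states: for n ≥ 2k, an intersecting family of k-subsets of an n-element set has size at most C(n − 1, k − 1), with equality for 'star' families {A ⊆ [n] : |A| = k, i ∈ A} (fix an element i). For n = 82, k = 10: C(81, 9) = 260887834350.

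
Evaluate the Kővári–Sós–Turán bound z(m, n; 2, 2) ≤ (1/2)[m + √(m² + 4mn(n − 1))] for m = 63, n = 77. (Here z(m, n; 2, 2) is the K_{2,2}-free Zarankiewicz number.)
z(63, 77; 2, 2) ≤ (1/2)[63 + √(63² + 4·63·77·76)] = (1/2)[63 + √1478673] = 639.5035

Kővári–Sós–Turán: let r_1, ..., r_63 be the row sums and z = Σ r_i the total number of 1s. Each pair of columns can share at most one row with both entries 1 (else a 2×2 all-ones block appears), so Σ_i C(r_i, 2) ≤ C(77, 2) = 2926. By convexity Σ_i C(r_i, 2) ≥ 63·C(z/63, 2) = z(z − 63)/(2·63), giving z² − 63z − 63·77·76 ≤ 0 and hence z ≤ (1/2)[63 + √(3969 + 4·368676)] = (1/2)[63 + √1478673] ≈ (1/2)(63 + 1216.007) = 639.5035.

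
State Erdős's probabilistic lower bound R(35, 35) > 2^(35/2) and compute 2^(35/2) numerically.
2^(35/2) = 185363.8; so R(35, 35) > 185363.8

Colour each edge of K_n uniformly at random with red/blue. The expected number of monochromatic K_35 is C(n, 35) · 2 · 2^(−C(35,2)). If C(n, 35) · 2^(1 − C(35,2)) < 1, then with positive probability no monochromatic K_35 exists, so R(35, 35) > n. The standard estimate C(n, 35) ≤ n^35/35! shows this inequality holds whenever n ≤ 2^(35/2) (since 35! · 2^(C(35,2) − 1) > 2^(35^2/2) ≥ n^35). Hence R(35, 35) > 2^(35/2) = 185363.8.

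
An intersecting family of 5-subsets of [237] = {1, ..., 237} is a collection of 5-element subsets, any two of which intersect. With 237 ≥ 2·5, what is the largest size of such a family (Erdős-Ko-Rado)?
max |F| = C(236, 4) = 125991255

Erdős-Ko-Rado (1961): when n ≥ 2k, max |F| = C(n−1, k−1). The bound is attained by the star {A : i ∈ A} for any fixed i ∈ [n]. Here C(237−1, 5−1) = C(236, 4) = 125991255.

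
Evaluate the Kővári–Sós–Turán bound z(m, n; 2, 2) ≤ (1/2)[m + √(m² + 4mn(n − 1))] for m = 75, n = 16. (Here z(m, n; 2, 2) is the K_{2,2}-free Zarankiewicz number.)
z(75, 16; 2, 2) ≤ (1/2)[75 + √(75² + 4·75·16·15)] = (1/2)[75 + √77625] = 176.8063

Kővári–Sós–Turán: let r_1, ..., r_75 be the row sums and z = Σ r_i the total number of 1s. Each pair of columns can share at most one row with both entries 1 (else a 2×2 all-ones block appears), so Σ_i C(r_i, 2) ≤ C(16, 2) = 120. By convexity Σ_i C(r_i, 2) ≥ 75·C(z/75, 2) = z(z − 75)/(2·75), giving z² − 75z − 75·16·15 ≤ 0 and hence z ≤ (1/2)[75 + √(5625 + 4·18000)] = (1/2)[75 + √77625] ≈ (1/2)(75 + 278.6126) = 176.8063.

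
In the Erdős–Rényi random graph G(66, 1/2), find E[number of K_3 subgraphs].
E[# K_3] = C(66, 3) · (1/2)^C(3, 2) = 45760 / 2^3 = 5720

For each 3-subset S of vertices (there are C(66, 3) = 45760 such S), let X_S = 1 if S induces a K_3 (all C(3, 2) = 3 edges present). Then P(X_S = 1) = (1/2)^3 = 1/8. By linearity of expectation, E[# K_3] = C(66, 3) · (1/2)^3 = 45760 / 8 = 5720.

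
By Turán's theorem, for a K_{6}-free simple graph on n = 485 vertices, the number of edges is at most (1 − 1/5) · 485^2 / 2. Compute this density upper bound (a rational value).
Turán density bound = (4/5) · 485^2/2 = 94090

Turán's theorem: ex(n, K_{r+1}) is achieved by the complete r-partite Turán graph T(n, r) with parts as balanced as possible, and is at most (1 − 1/r) · n^2/2. For r = 5, n = 485: the density bound is (4/5) · 235225/2 = 94090. Since 5 ∣ 485, the Turán graph T(485, 5) has parts of equal size 97, and its edge count e(T(485, 5)) = 94090 attains the density bound exactly.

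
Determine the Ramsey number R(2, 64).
R(2, 64) = 64

R(2, k) = k for all k ≥ 2: in a 2-colouring of K_k, either some edge is red (a red K_2) or all edges are blue (a blue K_k). And K_{63} coloured all-blue has no blue K_64, so R(2, 64) > 63. Hence R(2, 64) = 64.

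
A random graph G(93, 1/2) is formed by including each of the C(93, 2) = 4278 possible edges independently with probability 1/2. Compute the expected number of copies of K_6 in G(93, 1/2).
E[# K_6] = C(93, 6) · (1/2)^C(6, 2) = 762245484 / 2^15 = 190561371/8192 ≈ 23261.886108

For each 6-subset S of vertices (there are C(93, 6) = 762245484 such S), let X_S = 1 if S induces a K_6 (all C(6, 2) = 15 edges present). Then P(X_S = 1) = (1/2)^15 = 1/32768. By linearity of expectation, E[# K_6] = C(93, 6) · (1/2)^15 = 762245484 / 32768 = 190561371/8192 ≈ 23261.886108.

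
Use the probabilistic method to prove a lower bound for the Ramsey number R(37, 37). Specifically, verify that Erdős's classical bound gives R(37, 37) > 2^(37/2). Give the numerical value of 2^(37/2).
2^(37/2) = 370727.6001; so R(37, 37) > 370727.6001

Colour each edge of K_n uniformly at random with red/blue. The expected number of monochromatic K_37 is C(n, 37) · 2 · 2^(−C(37,2)). If C(n, 37) · 2^(1 − C(37,2)) < 1, then with positive probability no monochromatic K_37 exists, so R(37, 37) > n. The standard estimate C(n, 37) ≤ n^37/37! shows this inequality holds whenever n ≤ 2^(37/2) (since 37! · 2^(C(37,2) − 1) > 2^(37^2/2) ≥ n^37). Hence R(37, 37) > 2^(37/2) = 370727.6001.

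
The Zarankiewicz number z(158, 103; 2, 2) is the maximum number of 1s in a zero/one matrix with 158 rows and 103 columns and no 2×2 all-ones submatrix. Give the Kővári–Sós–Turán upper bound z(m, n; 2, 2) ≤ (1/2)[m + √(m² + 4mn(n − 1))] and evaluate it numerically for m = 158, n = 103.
z(158, 103; 2, 2) ≤ (1/2)[158 + √(158² + 4·158·103·102)] = (1/2)[158 + √6664756] = 1369.8094

Kővári–Sós–Turán: let r_1, ..., r_158 be the row sums and z = Σ r_i the total number of 1s. Each pair of columns can share at most one row with both entries 1 (else a 2×2 all-ones block appears), so Σ_i C(r_i, 2) ≤ C(103, 2) = 5253. By convexity Σ_i C(r_i, 2) ≥ 158·C(z/158, 2) = z(z − 158)/(2·158), giving z² − 158z − 158·103·102 ≤ 0 and hence z ≤ (1/2)[158 + √(24964 + 4·1659948)] = (1/2)[158 + √6664756] ≈ (1/2)(158 + 2581.6189) = 1369.8094.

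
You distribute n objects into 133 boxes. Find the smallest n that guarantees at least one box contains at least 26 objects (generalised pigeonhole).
n = (26 − 1)·133 + 1 = 3326

By the generalised pigeonhole principle, to guarantee some box contains ≥ r objects we need more than (r − 1) · k objects total. Threshold: n = (r − 1) · k + 1. With r = 26 and k = 133: n = 25 · 133 + 1 = 3325 + 1 = 3326. For n = 3325 = 25 · 133, we can put exactly 25 objects in every box, avoiding 26 in any single one — so 3326 is tight.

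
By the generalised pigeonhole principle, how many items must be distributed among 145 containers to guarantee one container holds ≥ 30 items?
n = (30 − 1)·145 + 1 = 4206

By the generalised pigeonhole principle, to guarantee some box contains ≥ r objects we need more than (r − 1) · k objects total. Threshold: n = (r − 1) · k + 1. With r = 30 and k = 145: n = 29 · 145 + 1 = 4205 + 1 = 4206. For n = 4205 = 29 · 145, we can put exactly 29 objects in every box, avoiding 30 in any single one — so 4206 is tight.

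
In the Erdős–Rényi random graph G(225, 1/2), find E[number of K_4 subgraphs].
E[# K_4] = C(225, 4) · (1/2)^C(4, 2) = 103962600 / 2^6 = 12995325/8 = 1624415.625

For each 4-subset S of vertices (there are C(225, 4) = 103962600 such S), let X_S = 1 if S induces a K_4 (all C(4, 2) = 6 edges present). Then P(X_S = 1) = (1/2)^6 = 1/64. By linearity of expectation, E[# K_4] = C(225, 4) · (1/2)^6 = 103962600 / 64 = 12995325/8 = 1624415.625.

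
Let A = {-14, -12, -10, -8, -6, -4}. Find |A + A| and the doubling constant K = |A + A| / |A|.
K = |A + A| / |A| = 11/6

Enumerate A + A = {a + b : a, b ∈ A}. With |A| = 6, there are |A|^2 = 36 ordered sum pairs; collecting distinct values, A + A = {-28, -26, -24, -22, -20, -18, -16, -14, -12, -10, -8}, so |A + A| = 11. Thus K = 11/6. Here |A + A| = 2|A| − 1 = 11, the minimum possible — so K = 11/6 is minimal, which holds iff A is an arithmetic progression.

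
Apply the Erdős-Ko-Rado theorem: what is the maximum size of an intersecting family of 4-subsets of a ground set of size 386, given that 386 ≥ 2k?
max |F| = C(385, 3) = 9437120

The Erdős-Ko-Rado theorem states: for n ≥ 2k, an intersecting family of k-subsets of an n-element set has size at most C(n − 1, k − 1), with equality for 'star' families {A ⊆ [n] : |A| = k, i ∈ A} (fix an element i). For n = 386, k = 4: C(385, 3) = 9437120.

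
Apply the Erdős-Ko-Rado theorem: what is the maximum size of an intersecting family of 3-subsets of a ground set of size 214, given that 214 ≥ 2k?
max |F| = C(213, 2) = 22578

The Erdős-Ko-Rado theorem states: for n ≥ 2k, an intersecting family of k-subsets of an n-element set has size at most C(n − 1, k − 1), with equality for 'star' families {A ⊆ [n] : |A| = k, i ∈ A} (fix an element i). For n = 214, k = 3: C(213, 2) = 22578.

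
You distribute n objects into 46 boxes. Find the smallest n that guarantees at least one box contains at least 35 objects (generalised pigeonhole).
n = (35 − 1)·46 + 1 = 1565

By the generalised pigeonhole principle, to guarantee some box contains ≥ r objects we need more than (r − 1) · k objects total. Threshold: n = (r − 1) · k + 1. With r = 35 and k = 46: n = 34 · 46 + 1 = 1564 + 1 = 1565. For n = 1564 = 34 · 46, we can put exactly 34 objects in every box, avoiding 35 in any single one — so 1565 is tight.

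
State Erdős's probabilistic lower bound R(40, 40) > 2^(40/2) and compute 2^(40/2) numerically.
2^(40/2) = 1048576; so R(40, 40) > 1048576

Colour each edge of K_n uniformly at random with red/blue. The expected number of monochromatic K_40 is C(n, 40) · 2 · 2^(−C(40,2)). If C(n, 40) · 2^(1 − C(40,2)) < 1, then with positive probability no monochromatic K_40 exists, so R(40, 40) > n. The standard estimate C(n, 40) ≤ n^40/40! shows this inequality holds whenever n ≤ 2^(40/2) (since 40! · 2^(C(40,2) − 1) > 2^(40^2/2) ≥ n^40). Hence R(40, 40) > 2^(40/2) = 1048576.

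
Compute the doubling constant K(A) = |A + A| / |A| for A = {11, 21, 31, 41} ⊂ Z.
K = |A + A| / |A| = 7/4

Enumerate A + A = {a + b : a, b ∈ A}. With |A| = 4, there are |A|^2 = 16 ordered sum pairs; collecting distinct values, A + A = {22, 32, 42, 52, 62, 72, 82}, so |A + A| = 7. Thus K = 7/4. Here |A + A| = 2|A| − 1 = 7, the minimum possible — so K = 7/4 is minimal, which holds iff A is an arithmetic progression.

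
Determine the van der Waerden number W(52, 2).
W(52, 2) = 52 + 1 = 53

A 2-term AP is any pair of integers, so a monochromatic 2-AP exists iff some colour is used at least twice. With 52 colours, the colouring i ↦ i on {1, ..., 52} uses each colour once, avoiding any monochromatic pair, so W(52, 2) > 52. For {1, ..., 53}, pigeonhole forces two integers of the same colour, which form a monochromatic 2-AP. Hence W(52, 2) = 53.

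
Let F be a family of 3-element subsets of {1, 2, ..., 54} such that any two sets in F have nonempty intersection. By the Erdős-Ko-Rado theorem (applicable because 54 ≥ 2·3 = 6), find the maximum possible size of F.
max |F| = C(53, 2) = 1378

The Erdős-Ko-Rado theorem states: for n ≥ 2k, an intersecting family of k-subsets of an n-element set has size at most C(n − 1, k − 1), with equality for 'star' families {A ⊆ [n] : |A| = k, i ∈ A} (fix an element i). For n = 54, k = 3: C(53, 2) = 1378.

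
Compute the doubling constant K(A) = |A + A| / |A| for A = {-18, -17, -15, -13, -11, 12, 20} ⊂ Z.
K = |A + A| / |A| = 25/7

Enumerate A + A = {a + b : a, b ∈ A}. With |A| = 7, there are |A|^2 = 49 ordered sum pairs; collecting distinct values, A + A = {-36, -35, -34, -33, -32, -31, -30, -29, -28, -26, -24, -22, -6, -5, -3, -1, 1, 2, 3, 5, 7, 9, 24, 32, 40}, so |A + A| = 25. Thus K = 25/7. For comparison, the minimum possible |A + A| over all 7-element sets is 2·7 − 1 = 13 (so min K = 13/7), attained only by arithmetic progressions.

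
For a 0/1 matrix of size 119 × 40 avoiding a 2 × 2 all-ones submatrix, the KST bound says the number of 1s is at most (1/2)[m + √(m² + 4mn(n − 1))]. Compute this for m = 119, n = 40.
z(119, 40; 2, 2) ≤ (1/2)[119 + √(119² + 4·119·40·39)] = (1/2)[119 + √756721] = 494.4486

Kővári–Sós–Turán: let r_1, ..., r_119 be the row sums and z = Σ r_i the total number of 1s. Each pair of columns can share at most one row with both entries 1 (else a 2×2 all-ones block appears), so Σ_i C(r_i, 2) ≤ C(40, 2) = 780. By convexity Σ_i C(r_i, 2) ≥ 119·C(z/119, 2) = z(z − 119)/(2·119), giving z² − 119z − 119·40·39 ≤ 0 and hence z ≤ (1/2)[119 + √(14161 + 4·185640)] = (1/2)[119 + √756721] ≈ (1/2)(119 + 869.8971) = 494.4486.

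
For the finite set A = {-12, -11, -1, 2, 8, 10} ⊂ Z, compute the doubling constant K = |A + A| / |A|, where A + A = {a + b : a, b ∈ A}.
K = |A + A| / |A| = 20/6 = 10/3

Enumerate A + A = {a + b : a, b ∈ A}. With |A| = 6, there are |A|^2 = 36 ordered sum pairs; collecting distinct values, A + A = {-24, -23, -22, -13, -12, -10, -9, -4, -3, -2, -1, 1, 4, 7, 9, 10, 12, 16, 18, 20}, so |A + A| = 20. Thus K = 20/6 = 10/3. For comparison, the minimum possible |A + A| over all 6-element sets is 2·6 − 1 = 11 (so min K = 11/6), attained only by arithmetic progressions.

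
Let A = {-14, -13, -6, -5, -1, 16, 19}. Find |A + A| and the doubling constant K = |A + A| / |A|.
K = |A + A| / |A| = 27/7

Enumerate A + A = {a + b : a, b ∈ A}. With |A| = 7, there are |A|^2 = 49 ordered sum pairs; collecting distinct values, A + A = {-28, -27, -26, -20, -19, -18, -15, -14, -12, -11, -10, -7, -6, -2, 2, 3, 5, 6, 10, 11, 13, 14, 15, 18, 32, 35, 38}, so |A + A| = 27. Thus K = 27/7. For comparison, the minimum possible |A + A| over all 7-element sets is 2·7 − 1 = 13 (so min K = 13/7), attained only by arithmetic progressions.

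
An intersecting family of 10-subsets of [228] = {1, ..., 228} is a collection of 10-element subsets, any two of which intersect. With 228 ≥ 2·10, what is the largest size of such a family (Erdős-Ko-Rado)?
max |F| = C(227, 9) = 3755940526066300

The Erdős-Ko-Rado theorem states: for n ≥ 2k, an intersecting family of k-subsets of an n-element set has size at most C(n − 1, k − 1), with equality for 'star' families {A ⊆ [n] : |A| = k, i ∈ A} (fix an element i). For n = 228, k = 10: C(227, 9) = 3755940526066300.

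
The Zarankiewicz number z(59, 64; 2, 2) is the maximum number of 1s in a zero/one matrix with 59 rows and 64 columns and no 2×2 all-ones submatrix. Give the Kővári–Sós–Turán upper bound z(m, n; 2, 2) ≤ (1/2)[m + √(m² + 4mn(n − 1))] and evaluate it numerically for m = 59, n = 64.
z(59, 64; 2, 2) ≤ (1/2)[59 + √(59² + 4·59·64·63)] = (1/2)[59 + √955033] = 518.1289

Kővári–Sós–Turán: let r_1, ..., r_59 be the row sums and z = Σ r_i the total number of 1s. Each pair of columns can share at most one row with both entries 1 (else a 2×2 all-ones block appears), so Σ_i C(r_i, 2) ≤ C(64, 2) = 2016. By convexity Σ_i C(r_i, 2) ≥ 59·C(z/59, 2) = z(z − 59)/(2·59), giving z² − 59z − 59·64·63 ≤ 0 and hence z ≤ (1/2)[59 + √(3481 + 4·237888)] = (1/2)[59 + √955033] ≈ (1/2)(59 + 977.2579) = 518.1289.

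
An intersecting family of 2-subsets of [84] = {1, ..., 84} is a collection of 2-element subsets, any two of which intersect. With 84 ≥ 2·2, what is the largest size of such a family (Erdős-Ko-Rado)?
max |F| = C(83, 1) = 83

The Erdős-Ko-Rado theorem states: for n ≥ 2k, an intersecting family of k-subsets of an n-element set has size at most C(n − 1, k − 1), with equality for 'star' families {A ⊆ [n] : |A| = k, i ∈ A} (fix an element i). For n = 84, k = 2: C(83, 1) = 83.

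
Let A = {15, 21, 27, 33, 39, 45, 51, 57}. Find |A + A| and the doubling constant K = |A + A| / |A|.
K = |A + A| / |A| = 15/8

Enumerate A + A = {a + b : a, b ∈ A}. With |A| = 8, there are |A|^2 = 64 ordered sum pairs; collecting distinct values, A + A = {30, 36, 42, 48, 54, 60, 66, 72, 78, 84, 90, 96, 102, 108, 114}, so |A + A| = 15. Thus K = 15/8. Here |A + A| = 2|A| − 1 = 15, the minimum possible — so K = 15/8 is minimal, which holds iff A is an arithmetic progression.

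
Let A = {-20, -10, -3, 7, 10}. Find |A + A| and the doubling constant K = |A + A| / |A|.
K = |A + A| / |A| = 14/5

Enumerate A + A = {a + b : a, b ∈ A}. With |A| = 5, there are |A|^2 = 25 ordered sum pairs; collecting distinct values, A + A = {-40, -30, -23, -20, -13, -10, -6, -3, 0, 4, 7, 14, 17, 20}, so |A + A| = 14. Thus K = 14/5. For comparison, the minimum possible |A + A| over all 5-element sets is 2·5 − 1 = 9 (so min K = 9/5), attained only by arithmetic progressions.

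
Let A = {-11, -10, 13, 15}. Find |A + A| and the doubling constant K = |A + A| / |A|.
K = |A + A| / |A| = 10/4 = 5/2

Enumerate A + A = {a + b : a, b ∈ A}. With |A| = 4, there are |A|^2 = 16 ordered sum pairs; collecting distinct values, A + A = {-22, -21, -20, 2, 3, 4, 5, 26, 28, 30}, so |A + A| = 10. Thus K = 10/4 = 5/2. For comparison, the minimum possible |A + A| over all 4-element sets is 2·4 − 1 = 7 (so min K = 7/4), attained only by arithmetic progressions.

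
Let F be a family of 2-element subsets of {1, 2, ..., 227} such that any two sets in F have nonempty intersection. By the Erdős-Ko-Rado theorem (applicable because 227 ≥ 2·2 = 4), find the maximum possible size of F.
max |F| = C(226, 1) = 226

Erdős-Ko-Rado (1961): when n ≥ 2k, max |F| = C(n−1, k−1). The bound is attained by the star {A : i ∈ A} for any fixed i ∈ [n]. Here C(227−1, 2−1) = C(226, 1) = 226.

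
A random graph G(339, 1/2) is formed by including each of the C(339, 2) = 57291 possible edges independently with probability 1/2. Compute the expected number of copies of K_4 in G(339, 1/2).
E[# K_4] = C(339, 4) · (1/2)^C(4, 2) = 540597876 / 2^6 = 135149469/16 = 8446841.8125

For each 4-subset S of vertices (there are C(339, 4) = 540597876 such S), let X_S = 1 if S induces a K_4 (all C(4, 2) = 6 edges present). Then P(X_S = 1) = (1/2)^6 = 1/64. By linearity of expectation, E[# K_4] = C(339, 4) · (1/2)^6 = 540597876 / 64 = 135149469/16 = 8446841.8125.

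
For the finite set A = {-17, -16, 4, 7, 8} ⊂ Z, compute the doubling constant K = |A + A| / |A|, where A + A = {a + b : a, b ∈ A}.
K = |A + A| / |A| = 14/5

Enumerate A + A = {a + b : a, b ∈ A}. With |A| = 5, there are |A|^2 = 25 ordered sum pairs; collecting distinct values, A + A = {-34, -33, -32, -13, -12, -10, -9, -8, 8, 11, 12, 14, 15, 16}, so |A + A| = 14. Thus K = 14/5. For comparison, the minimum possible |A + A| over all 5-element sets is 2·5 − 1 = 9 (so min K = 9/5), attained only by arithmetic progressions.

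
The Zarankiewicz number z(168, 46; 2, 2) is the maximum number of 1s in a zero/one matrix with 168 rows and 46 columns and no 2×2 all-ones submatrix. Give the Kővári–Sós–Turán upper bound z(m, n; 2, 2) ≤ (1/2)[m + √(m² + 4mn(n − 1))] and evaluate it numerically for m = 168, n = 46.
z(168, 46; 2, 2) ≤ (1/2)[168 + √(168² + 4·168·46·45)] = (1/2)[168 + √1419264] = 679.6643

Kővári–Sós–Turán: let r_1, ..., r_168 be the row sums and z = Σ r_i the total number of 1s. Each pair of columns can share at most one row with both entries 1 (else a 2×2 all-ones block appears), so Σ_i C(r_i, 2) ≤ C(46, 2) = 1035. By convexity Σ_i C(r_i, 2) ≥ 168·C(z/168, 2) = z(z − 168)/(2·168), giving z² − 168z − 168·46·45 ≤ 0 and hence z ≤ (1/2)[168 + √(28224 + 4·347760)] = (1/2)[168 + √1419264] ≈ (1/2)(168 + 1191.3287) = 679.6643.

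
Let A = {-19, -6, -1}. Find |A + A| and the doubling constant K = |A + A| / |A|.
K = |A + A| / |A| = 6/3 = 2

Enumerate A + A = {a + b : a, b ∈ A}. With |A| = 3, there are |A|^2 = 9 ordered sum pairs; collecting distinct values, A + A = {-38, -25, -20, -12, -7, -2}, so |A + A| = 6. Thus K = 6/3 = 2. For comparison, the minimum possible |A + A| over all 3-element sets is 2·3 − 1 = 5 (so min K = 5/3), attained only by arithmetic progressions.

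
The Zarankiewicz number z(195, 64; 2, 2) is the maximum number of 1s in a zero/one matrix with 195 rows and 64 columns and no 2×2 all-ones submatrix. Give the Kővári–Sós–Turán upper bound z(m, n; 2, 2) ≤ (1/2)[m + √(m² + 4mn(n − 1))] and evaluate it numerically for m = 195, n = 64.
z(195, 64; 2, 2) ≤ (1/2)[195 + √(195² + 4·195·64·63)] = (1/2)[195 + √3182985] = 989.5461

Kővári–Sós–Turán: let r_1, ..., r_195 be the row sums and z = Σ r_i the total number of 1s. Each pair of columns can share at most one row with both entries 1 (else a 2×2 all-ones block appears), so Σ_i C(r_i, 2) ≤ C(64, 2) = 2016. By convexity Σ_i C(r_i, 2) ≥ 195·C(z/195, 2) = z(z − 195)/(2·195), giving z² − 195z − 195·64·63 ≤ 0 and hence z ≤ (1/2)[195 + √(38025 + 4·786240)] = (1/2)[195 + √3182985] ≈ (1/2)(195 + 1784.0922) = 989.5461.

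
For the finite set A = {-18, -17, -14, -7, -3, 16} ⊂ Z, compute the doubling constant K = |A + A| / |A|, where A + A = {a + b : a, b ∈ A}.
K = |A + A| / |A| = 20/6 = 10/3

Enumerate A + A = {a + b : a, b ∈ A}. With |A| = 6, there are |A|^2 = 36 ordered sum pairs; collecting distinct values, A + A = {-36, -35, -34, -32, -31, -28, -25, -24, -21, -20, -17, -14, -10, -6, -2, -1, 2, 9, 13, 32}, so |A + A| = 20. Thus K = 20/6 = 10/3. For comparison, the minimum possible |A + A| over all 6-element sets is 2·6 − 1 = 11 (so min K = 11/6), attained only by arithmetic progressions.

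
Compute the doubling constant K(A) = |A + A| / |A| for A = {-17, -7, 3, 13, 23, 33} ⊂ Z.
K = |A + A| / |A| = 11/6

Enumerate A + A = {a + b : a, b ∈ A}. With |A| = 6, there are |A|^2 = 36 ordered sum pairs; collecting distinct values, A + A = {-34, -24, -14, -4, 6, 16, 26, 36, 46, 56, 66}, so |A + A| = 11. Thus K = 11/6. Here |A + A| = 2|A| − 1 = 11, the minimum possible — so K = 11/6 is minimal, which holds iff A is an arithmetic progression.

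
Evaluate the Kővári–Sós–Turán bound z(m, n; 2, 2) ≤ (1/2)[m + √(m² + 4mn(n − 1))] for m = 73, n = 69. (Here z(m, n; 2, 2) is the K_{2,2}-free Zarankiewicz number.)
z(73, 69; 2, 2) ≤ (1/2)[73 + √(73² + 4·73·69·68)] = (1/2)[73 + √1375393] = 622.8858

Kővári–Sós–Turán: let r_1, ..., r_73 be the row sums and z = Σ r_i the total number of 1s. Each pair of columns can share at most one row with both entries 1 (else a 2×2 all-ones block appears), so Σ_i C(r_i, 2) ≤ C(69, 2) = 2346. By convexity Σ_i C(r_i, 2) ≥ 73·C(z/73, 2) = z(z − 73)/(2·73), giving z² − 73z − 73·69·68 ≤ 0 and hence z ≤ (1/2)[73 + √(5329 + 4·342516)] = (1/2)[73 + √1375393] ≈ (1/2)(73 + 1172.7715) = 622.8858.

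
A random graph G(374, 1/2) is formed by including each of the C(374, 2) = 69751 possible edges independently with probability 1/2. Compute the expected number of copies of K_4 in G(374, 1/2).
E[# K_4] = C(374, 4) · (1/2)^C(4, 2) = 802206251 / 2^6 = 12534472.671875

For each 4-subset S of vertices (there are C(374, 4) = 802206251 such S), let X_S = 1 if S induces a K_4 (all C(4, 2) = 6 edges present). Then P(X_S = 1) = (1/2)^6 = 1/64. By linearity of expectation, E[# K_4] = C(374, 4) · (1/2)^6 = 802206251 / 64 = 12534472.671875.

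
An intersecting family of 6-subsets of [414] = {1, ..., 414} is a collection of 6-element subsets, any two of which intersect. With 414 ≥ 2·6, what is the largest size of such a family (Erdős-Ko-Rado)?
max |F| = C(413, 5) = 97727099267

The Erdős-Ko-Rado theorem states: for n ≥ 2k, an intersecting family of k-subsets of an n-element set has size at most C(n − 1, k − 1), with equality for 'star' families {A ⊆ [n] : |A| = k, i ∈ A} (fix an element i). For n = 414, k = 6: C(413, 5) = 97727099267.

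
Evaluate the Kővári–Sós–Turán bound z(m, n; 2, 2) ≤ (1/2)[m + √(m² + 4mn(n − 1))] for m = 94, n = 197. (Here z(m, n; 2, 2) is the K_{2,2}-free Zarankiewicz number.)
z(94, 197; 2, 2) ≤ (1/2)[94 + √(94² + 4·94·197·196)] = (1/2)[94 + √14526948] = 1952.7117

Kővári–Sós–Turán: let r_1, ..., r_94 be the row sums and z = Σ r_i the total number of 1s. Each pair of columns can share at most one row with both entries 1 (else a 2×2 all-ones block appears), so Σ_i C(r_i, 2) ≤ C(197, 2) = 19306. By convexity Σ_i C(r_i, 2) ≥ 94·C(z/94, 2) = z(z − 94)/(2·94), giving z² − 94z − 94·197·196 ≤ 0 and hence z ≤ (1/2)[94 + √(8836 + 4·3629528)] = (1/2)[94 + √14526948] ≈ (1/2)(94 + 3811.4234) = 1952.7117.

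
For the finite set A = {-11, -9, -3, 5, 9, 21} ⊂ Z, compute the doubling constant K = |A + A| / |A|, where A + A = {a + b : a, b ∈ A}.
K = |A + A| / |A| = 18/6 = 3

Enumerate A + A = {a + b : a, b ∈ A}. With |A| = 6, there are |A|^2 = 36 ordered sum pairs; collecting distinct values, A + A = {-22, -20, -18, -14, -12, -6, -4, -2, 0, 2, 6, 10, 12, 14, 18, 26, 30, 42}, so |A + A| = 18. Thus K = 18/6 = 3. For comparison, the minimum possible |A + A| over all 6-element sets is 2·6 − 1 = 11 (so min K = 11/6), attained only by arithmetic progressions.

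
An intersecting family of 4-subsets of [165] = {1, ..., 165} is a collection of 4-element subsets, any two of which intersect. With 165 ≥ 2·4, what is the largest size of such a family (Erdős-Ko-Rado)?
max |F| = C(164, 3) = 721764

Erdős-Ko-Rado (1961): when n ≥ 2k, max |F| = C(n−1, k−1). The bound is attained by the star {A : i ∈ A} for any fixed i ∈ [n]. Here C(165−1, 4−1) = C(164, 3) = 721764.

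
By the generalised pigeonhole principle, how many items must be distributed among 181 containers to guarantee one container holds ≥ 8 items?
n = (8 − 1)·181 + 1 = 1268

By the generalised pigeonhole principle, to guarantee some box contains ≥ r objects we need more than (r − 1) · k objects total. Threshold: n = (r − 1) · k + 1. With r = 8 and k = 181: n = 7 · 181 + 1 = 1267 + 1 = 1268. For n = 1267 = 7 · 181, we can put exactly 7 objects in every box, avoiding 8 in any single one — so 1268 is tight.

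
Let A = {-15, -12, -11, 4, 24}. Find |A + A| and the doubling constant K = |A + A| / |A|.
K = |A + A| / |A| = 15/5 = 3

Enumerate A + A = {a + b : a, b ∈ A}. With |A| = 5, there are |A|^2 = 25 ordered sum pairs; collecting distinct values, A + A = {-30, -27, -26, -24, -23, -22, -11, -8, -7, 8, 9, 12, 13, 28, 48}, so |A + A| = 15. Thus K = 15/5 = 3. For comparison, the minimum possible |A + A| over all 5-element sets is 2·5 − 1 = 9 (so min K = 9/5), attained only by arithmetic progressions.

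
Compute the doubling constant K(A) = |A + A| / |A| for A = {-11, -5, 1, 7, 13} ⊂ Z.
K = |A + A| / |A| = 9/5

Enumerate A + A = {a + b : a, b ∈ A}. With |A| = 5, there are |A|^2 = 25 ordered sum pairs; collecting distinct values, A + A = {-22, -16, -10, -4, 2, 8, 14, 20, 26}, so |A + A| = 9. Thus K = 9/5. Here |A + A| = 2|A| − 1 = 9, the minimum possible — so K = 9/5 is minimal, which holds iff A is an arithmetic progression.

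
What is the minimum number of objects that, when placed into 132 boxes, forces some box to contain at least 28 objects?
n = (28 − 1)·132 + 1 = 3565

By the generalised pigeonhole principle, to guarantee some box contains ≥ r objects we need more than (r − 1) · k objects total. Threshold: n = (r − 1) · k + 1. With r = 28 and k = 132: n = 27 · 132 + 1 = 3564 + 1 = 3565. For n = 3564 = 27 · 132, we can put exactly 27 objects in every box, avoiding 28 in any single one — so 3565 is tight.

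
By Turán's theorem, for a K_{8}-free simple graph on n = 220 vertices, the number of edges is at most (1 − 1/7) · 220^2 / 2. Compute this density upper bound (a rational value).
Turán density bound = (6/7) · 220^2/2 = 145200/7 ≈ 20742.8571

Turán's theorem: ex(n, K_{r+1}) is achieved by the complete r-partite Turán graph T(n, r) with parts as balanced as possible, and is at most (1 − 1/r) · n^2/2. For r = 7, n = 220: the density bound is (6/7) · 48400/2 = 145200/7 ≈ 20742.8571. The integer-valued extremum is e(T(220, 7)) = 20742, which is strictly less than the density bound 145200/7 since 7 ∤ 220 (the parts of T(220, 7) cannot all be equal).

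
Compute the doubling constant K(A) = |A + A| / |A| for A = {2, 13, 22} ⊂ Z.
K = |A + A| / |A| = 6/3 = 2

Enumerate A + A = {a + b : a, b ∈ A}. With |A| = 3, there are |A|^2 = 9 ordered sum pairs; collecting distinct values, A + A = {4, 15, 24, 26, 35, 44}, so |A + A| = 6. Thus K = 6/3 = 2. For comparison, the minimum possible |A + A| over all 3-element sets is 2·3 − 1 = 5 (so min K = 5/3), attained only by arithmetic progressions.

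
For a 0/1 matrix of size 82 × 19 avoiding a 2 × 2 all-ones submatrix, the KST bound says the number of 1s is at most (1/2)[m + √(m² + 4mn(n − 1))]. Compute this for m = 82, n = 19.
z(82, 19; 2, 2) ≤ (1/2)[82 + √(82² + 4·82·19·18)] = (1/2)[82 + √118900] = 213.4094

Kővári–Sós–Turán: let r_1, ..., r_82 be the row sums and z = Σ r_i the total number of 1s. Each pair of columns can share at most one row with both entries 1 (else a 2×2 all-ones block appears), so Σ_i C(r_i, 2) ≤ C(19, 2) = 171. By convexity Σ_i C(r_i, 2) ≥ 82·C(z/82, 2) = z(z − 82)/(2·82), giving z² − 82z − 82·19·18 ≤ 0 and hence z ≤ (1/2)[82 + √(6724 + 4·28044)] = (1/2)[82 + √118900] ≈ (1/2)(82 + 344.8188) = 213.4094.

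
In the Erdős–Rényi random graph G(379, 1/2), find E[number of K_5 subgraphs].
E[# K_5] = C(379, 5) · (1/2)^C(5, 2) = 63461484450 / 2^10 = 31730742225/512 ≈ 61974105.908203

For each 5-subset S of vertices (there are C(379, 5) = 63461484450 such S), let X_S = 1 if S induces a K_5 (all C(5, 2) = 10 edges present). Then P(X_S = 1) = (1/2)^10 = 1/1024. By linearity of expectation, E[# K_5] = C(379, 5) · (1/2)^10 = 63461484450 / 1024 = 31730742225/512 ≈ 61974105.908203.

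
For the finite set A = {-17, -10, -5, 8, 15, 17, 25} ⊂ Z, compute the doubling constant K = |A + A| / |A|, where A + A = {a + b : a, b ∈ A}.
K = |A + A| / |A| = 27/7

Enumerate A + A = {a + b : a, b ∈ A}. With |A| = 7, there are |A|^2 = 49 ordered sum pairs; collecting distinct values, A + A = {-34, -27, -22, -20, -15, -10, -9, -2, 0, 3, 5, 7, 8, 10, 12, 15, 16, 20, 23, 25, 30, 32, 33, 34, 40, 42, 50}, so |A + A| = 27. Thus K = 27/7. For comparison, the minimum possible |A + A| over all 7-element sets is 2·7 − 1 = 13 (so min K = 13/7), attained only by arithmetic progressions.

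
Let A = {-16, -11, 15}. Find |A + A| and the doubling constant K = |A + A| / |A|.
K = |A + A| / |A| = 6/3 = 2

Enumerate A + A = {a + b : a, b ∈ A}. With |A| = 3, there are |A|^2 = 9 ordered sum pairs; collecting distinct values, A + A = {-32, -27, -22, -1, 4, 30}, so |A + A| = 6. Thus K = 6/3 = 2. For comparison, the minimum possible |A + A| over all 3-element sets is 2·3 − 1 = 5 (so min K = 5/3), attained only by arithmetic progressions.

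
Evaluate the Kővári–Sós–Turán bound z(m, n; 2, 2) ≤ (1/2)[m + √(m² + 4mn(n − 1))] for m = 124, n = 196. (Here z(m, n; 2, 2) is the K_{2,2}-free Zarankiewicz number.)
z(124, 196; 2, 2) ≤ (1/2)[124 + √(124² + 4·124·196·195)] = (1/2)[124 + √18972496] = 2239.8714

Kővári–Sós–Turán: let r_1, ..., r_124 be the row sums and z = Σ r_i the total number of 1s. Each pair of columns can share at most one row with both entries 1 (else a 2×2 all-ones block appears), so Σ_i C(r_i, 2) ≤ C(196, 2) = 19110. By convexity Σ_i C(r_i, 2) ≥ 124·C(z/124, 2) = z(z − 124)/(2·124), giving z² − 124z − 124·196·195 ≤ 0 and hence z ≤ (1/2)[124 + √(15376 + 4·4739280)] = (1/2)[124 + √18972496] ≈ (1/2)(124 + 4355.7429) = 2239.8714.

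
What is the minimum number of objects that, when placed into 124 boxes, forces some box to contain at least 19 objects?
n = (19 − 1)·124 + 1 = 2233

By the generalised pigeonhole principle, to guarantee some box contains ≥ r objects we need more than (r − 1) · k objects total. Threshold: n = (r − 1) · k + 1. With r = 19 and k = 124: n = 18 · 124 + 1 = 2232 + 1 = 2233. For n = 2232 = 18 · 124, we can put exactly 18 objects in every box, avoiding 19 in any single one — so 2233 is tight.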